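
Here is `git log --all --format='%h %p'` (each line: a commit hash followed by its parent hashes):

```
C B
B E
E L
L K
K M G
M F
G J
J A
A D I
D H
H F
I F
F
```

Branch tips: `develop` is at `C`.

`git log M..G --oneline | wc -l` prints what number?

Reachable from G: {A, D, F, G, H, I, J}.
Reachable from M: {F, M}.
In G's history but not M's: {A, D, G, H, I, J} — 6 commits.

6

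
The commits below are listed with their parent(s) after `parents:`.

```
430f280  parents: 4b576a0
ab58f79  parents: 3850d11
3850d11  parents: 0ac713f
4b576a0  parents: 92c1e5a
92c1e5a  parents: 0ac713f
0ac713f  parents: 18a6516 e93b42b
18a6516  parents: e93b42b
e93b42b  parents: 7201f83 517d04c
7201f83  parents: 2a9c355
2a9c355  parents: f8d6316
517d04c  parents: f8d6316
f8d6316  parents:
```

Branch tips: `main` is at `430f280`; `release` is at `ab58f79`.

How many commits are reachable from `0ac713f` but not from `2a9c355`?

Reachable from 0ac713f: {0ac713f, 18a6516, 2a9c355, 517d04c, 7201f83, e93b42b, f8d6316}.
Reachable from 2a9c355: {2a9c355, f8d6316}.
In 0ac713f's history but not 2a9c355's: {0ac713f, 18a6516, 517d04c, 7201f83, e93b42b} — 5 commits.

5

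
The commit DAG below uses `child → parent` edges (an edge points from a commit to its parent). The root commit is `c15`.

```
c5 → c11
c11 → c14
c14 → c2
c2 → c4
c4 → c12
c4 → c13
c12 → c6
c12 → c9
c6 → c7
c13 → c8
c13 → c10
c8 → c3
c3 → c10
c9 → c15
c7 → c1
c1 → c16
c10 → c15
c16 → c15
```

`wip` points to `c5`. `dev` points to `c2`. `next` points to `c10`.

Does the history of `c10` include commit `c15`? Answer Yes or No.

Ancestors of c10 (commits reachable by following parents): {c10, c15}.
c15 is in that set, so it is an ancestor of c10.

Yes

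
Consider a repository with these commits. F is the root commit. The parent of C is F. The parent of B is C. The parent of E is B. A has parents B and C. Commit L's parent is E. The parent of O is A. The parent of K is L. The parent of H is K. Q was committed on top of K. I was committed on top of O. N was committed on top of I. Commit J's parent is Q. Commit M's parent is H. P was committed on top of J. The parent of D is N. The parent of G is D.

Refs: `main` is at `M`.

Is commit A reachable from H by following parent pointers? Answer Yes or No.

No

Ancestors of H: {B, C, E, F, H, K, L}.
A is not in that set, so it is not an ancestor of H.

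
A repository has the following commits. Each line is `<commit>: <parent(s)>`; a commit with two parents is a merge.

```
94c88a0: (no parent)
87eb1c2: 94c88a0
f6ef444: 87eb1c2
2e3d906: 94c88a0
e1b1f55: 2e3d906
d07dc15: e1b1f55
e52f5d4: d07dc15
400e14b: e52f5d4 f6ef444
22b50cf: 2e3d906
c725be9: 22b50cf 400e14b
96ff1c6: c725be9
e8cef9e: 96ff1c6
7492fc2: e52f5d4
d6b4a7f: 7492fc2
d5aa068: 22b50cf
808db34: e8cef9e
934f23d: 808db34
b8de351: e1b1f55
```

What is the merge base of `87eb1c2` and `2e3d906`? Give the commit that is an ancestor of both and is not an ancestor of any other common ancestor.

Ancestors of 87eb1c2: {87eb1c2, 94c88a0}.
Ancestors of 2e3d906: {2e3d906, 94c88a0}.
Common ancestors: {94c88a0}.
The only common ancestor is 94c88a0, so it is the merge base.

94c88a0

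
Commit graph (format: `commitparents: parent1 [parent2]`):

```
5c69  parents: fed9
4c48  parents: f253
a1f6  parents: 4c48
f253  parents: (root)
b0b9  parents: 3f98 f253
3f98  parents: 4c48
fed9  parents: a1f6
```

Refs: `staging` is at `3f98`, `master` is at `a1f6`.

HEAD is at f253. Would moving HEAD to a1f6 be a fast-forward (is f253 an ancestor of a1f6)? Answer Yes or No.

A fast-forward from f253 to a1f6 is possible iff f253 is an ancestor of a1f6.
Ancestors of a1f6: {4c48, a1f6, f253}.
f253 is among them, so fast-forward is possible.

Yes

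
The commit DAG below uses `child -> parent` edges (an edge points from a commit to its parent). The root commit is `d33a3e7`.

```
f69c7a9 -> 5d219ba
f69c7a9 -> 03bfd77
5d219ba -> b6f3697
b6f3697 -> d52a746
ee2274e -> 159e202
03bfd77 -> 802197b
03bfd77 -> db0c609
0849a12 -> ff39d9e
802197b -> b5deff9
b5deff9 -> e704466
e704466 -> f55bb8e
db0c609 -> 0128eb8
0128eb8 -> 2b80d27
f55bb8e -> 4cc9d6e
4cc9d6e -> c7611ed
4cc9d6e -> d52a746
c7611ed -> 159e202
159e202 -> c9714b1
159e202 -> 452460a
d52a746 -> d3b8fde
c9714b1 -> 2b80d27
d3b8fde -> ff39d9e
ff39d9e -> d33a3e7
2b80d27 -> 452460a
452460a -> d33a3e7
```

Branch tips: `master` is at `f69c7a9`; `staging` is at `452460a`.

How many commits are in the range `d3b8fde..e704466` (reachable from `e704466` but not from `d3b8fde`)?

Reachable from e704466: {159e202, 2b80d27, 452460a, 4cc9d6e, c7611ed, c9714b1, d33a3e7, d3b8fde, d52a746, e704466, f55bb8e, ff39d9e}.
Reachable from d3b8fde: {d33a3e7, d3b8fde, ff39d9e}.
In e704466's history but not d3b8fde's: {159e202, 2b80d27, 452460a, 4cc9d6e, c7611ed, c9714b1, d52a746, e704466, f55bb8e} — 9 commits.

9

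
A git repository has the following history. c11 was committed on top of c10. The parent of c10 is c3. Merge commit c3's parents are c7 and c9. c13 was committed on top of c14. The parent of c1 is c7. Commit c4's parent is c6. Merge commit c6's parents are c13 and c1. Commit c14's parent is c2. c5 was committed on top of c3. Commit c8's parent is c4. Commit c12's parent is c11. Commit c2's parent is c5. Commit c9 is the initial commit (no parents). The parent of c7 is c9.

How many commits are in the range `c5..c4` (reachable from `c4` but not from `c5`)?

6

Reachable from c4: {c1, c13, c14, c2, c3, c4, c5, c6, c7, c9}.
Reachable from c5: {c3, c5, c7, c9}.
In c4's history but not c5's: {c1, c13, c14, c2, c4, c6} — 6 commits.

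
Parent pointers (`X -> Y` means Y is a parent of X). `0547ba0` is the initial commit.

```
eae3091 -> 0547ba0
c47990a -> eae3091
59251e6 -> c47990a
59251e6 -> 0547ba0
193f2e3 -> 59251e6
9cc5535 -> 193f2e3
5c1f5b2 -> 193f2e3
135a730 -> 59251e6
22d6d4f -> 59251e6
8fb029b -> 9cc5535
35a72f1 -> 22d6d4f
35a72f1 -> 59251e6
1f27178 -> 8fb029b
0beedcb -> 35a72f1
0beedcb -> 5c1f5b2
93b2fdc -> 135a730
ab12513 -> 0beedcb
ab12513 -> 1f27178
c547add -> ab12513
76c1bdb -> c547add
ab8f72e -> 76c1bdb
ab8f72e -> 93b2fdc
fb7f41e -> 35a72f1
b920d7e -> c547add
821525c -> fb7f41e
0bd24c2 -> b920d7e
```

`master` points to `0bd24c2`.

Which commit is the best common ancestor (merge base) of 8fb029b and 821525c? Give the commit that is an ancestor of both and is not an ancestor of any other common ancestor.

59251e6

Ancestors of 8fb029b: {0547ba0, 193f2e3, 59251e6, 8fb029b, 9cc5535, c47990a, eae3091}.
Ancestors of 821525c: {0547ba0, 22d6d4f, 35a72f1, 59251e6, 821525c, c47990a, eae3091, fb7f41e}.
Common ancestors: {0547ba0, 59251e6, c47990a, eae3091}.
Among these, 59251e6 is not an ancestor of any other common ancestor — it is the merge base.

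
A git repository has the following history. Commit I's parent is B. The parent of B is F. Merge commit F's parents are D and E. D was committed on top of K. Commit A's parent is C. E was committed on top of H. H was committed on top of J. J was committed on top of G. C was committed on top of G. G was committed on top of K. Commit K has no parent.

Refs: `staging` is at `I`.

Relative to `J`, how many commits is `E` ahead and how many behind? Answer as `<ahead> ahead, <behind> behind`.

2 ahead, 0 behind

Reachable from E: {E, G, H, J, K}.
Reachable from J: {G, J, K}.
Only in E's history (ahead): {E, H} — 2.
Only in J's history (behind): {} — 0.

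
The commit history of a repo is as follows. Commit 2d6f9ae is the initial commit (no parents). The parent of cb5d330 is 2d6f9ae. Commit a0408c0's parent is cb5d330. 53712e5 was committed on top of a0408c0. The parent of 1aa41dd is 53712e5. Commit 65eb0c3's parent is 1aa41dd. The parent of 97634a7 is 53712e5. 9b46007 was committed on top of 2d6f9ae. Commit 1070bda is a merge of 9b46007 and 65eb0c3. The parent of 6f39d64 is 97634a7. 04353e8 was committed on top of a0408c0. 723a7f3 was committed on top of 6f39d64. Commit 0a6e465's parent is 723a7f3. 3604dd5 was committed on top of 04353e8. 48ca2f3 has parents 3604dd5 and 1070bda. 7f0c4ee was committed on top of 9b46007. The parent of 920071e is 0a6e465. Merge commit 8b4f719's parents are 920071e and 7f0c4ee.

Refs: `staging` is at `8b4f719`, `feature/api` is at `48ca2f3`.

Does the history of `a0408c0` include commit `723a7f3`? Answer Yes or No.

No

Ancestors of a0408c0: {2d6f9ae, a0408c0, cb5d330}.
723a7f3 is not in that set, so it is not an ancestor of a0408c0.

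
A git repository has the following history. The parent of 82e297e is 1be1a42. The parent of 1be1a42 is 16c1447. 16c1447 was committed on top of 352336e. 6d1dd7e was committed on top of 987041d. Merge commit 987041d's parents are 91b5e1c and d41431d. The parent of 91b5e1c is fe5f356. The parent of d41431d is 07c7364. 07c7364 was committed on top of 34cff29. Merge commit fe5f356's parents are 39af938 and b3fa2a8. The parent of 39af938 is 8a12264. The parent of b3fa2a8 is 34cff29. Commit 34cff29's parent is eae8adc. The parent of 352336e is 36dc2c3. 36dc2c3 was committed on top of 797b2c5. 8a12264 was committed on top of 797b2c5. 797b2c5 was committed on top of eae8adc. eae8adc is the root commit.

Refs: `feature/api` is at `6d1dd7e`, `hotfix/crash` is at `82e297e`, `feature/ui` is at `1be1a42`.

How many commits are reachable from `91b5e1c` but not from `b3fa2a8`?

5

Reachable from 91b5e1c: {34cff29, 39af938, 797b2c5, 8a12264, 91b5e1c, b3fa2a8, eae8adc, fe5f356}.
Reachable from b3fa2a8: {34cff29, b3fa2a8, eae8adc}.
In 91b5e1c's history but not b3fa2a8's: {39af938, 797b2c5, 8a12264, 91b5e1c, fe5f356} — 5 commits.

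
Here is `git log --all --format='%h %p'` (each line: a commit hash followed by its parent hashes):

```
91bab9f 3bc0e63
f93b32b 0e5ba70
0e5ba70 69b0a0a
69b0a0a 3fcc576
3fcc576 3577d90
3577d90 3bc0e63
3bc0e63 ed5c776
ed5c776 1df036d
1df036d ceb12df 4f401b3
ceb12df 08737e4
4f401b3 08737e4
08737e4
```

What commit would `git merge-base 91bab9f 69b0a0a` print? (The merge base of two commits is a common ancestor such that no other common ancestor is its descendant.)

3bc0e63

Ancestors of 91bab9f: {08737e4, 1df036d, 3bc0e63, 4f401b3, 91bab9f, ceb12df, ed5c776}.
Ancestors of 69b0a0a: {08737e4, 1df036d, 3577d90, 3bc0e63, 3fcc576, 4f401b3, 69b0a0a, ceb12df, ed5c776}.
Common ancestors: {08737e4, 1df036d, 3bc0e63, 4f401b3, ceb12df, ed5c776}.
Among these, 3bc0e63 is not an ancestor of any other common ancestor — it is the merge base.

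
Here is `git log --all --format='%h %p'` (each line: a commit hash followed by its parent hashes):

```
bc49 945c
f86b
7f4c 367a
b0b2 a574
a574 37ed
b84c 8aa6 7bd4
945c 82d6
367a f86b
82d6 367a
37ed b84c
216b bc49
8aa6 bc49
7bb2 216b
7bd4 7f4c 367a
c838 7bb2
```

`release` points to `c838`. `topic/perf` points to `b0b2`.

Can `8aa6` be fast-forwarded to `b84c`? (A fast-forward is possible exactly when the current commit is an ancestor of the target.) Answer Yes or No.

Yes

A fast-forward from 8aa6 to b84c is possible iff 8aa6 is an ancestor of b84c.
Ancestors of b84c: {367a, 7bd4, 7f4c, 82d6, 8aa6, 945c, b84c, bc49, f86b}.
8aa6 is among them, so fast-forward is possible.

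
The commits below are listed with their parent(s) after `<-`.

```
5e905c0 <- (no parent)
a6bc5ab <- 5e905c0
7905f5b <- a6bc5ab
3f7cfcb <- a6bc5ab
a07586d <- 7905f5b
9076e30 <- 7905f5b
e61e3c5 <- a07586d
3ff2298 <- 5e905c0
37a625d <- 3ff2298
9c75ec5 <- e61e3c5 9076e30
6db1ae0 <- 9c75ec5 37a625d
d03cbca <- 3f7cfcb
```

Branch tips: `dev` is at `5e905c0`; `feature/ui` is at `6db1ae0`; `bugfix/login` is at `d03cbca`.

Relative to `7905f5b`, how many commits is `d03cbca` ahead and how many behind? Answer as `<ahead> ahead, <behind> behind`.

2 ahead, 1 behind

Reachable from d03cbca: {3f7cfcb, 5e905c0, a6bc5ab, d03cbca}.
Reachable from 7905f5b: {5e905c0, 7905f5b, a6bc5ab}.
Only in d03cbca's history (ahead): {3f7cfcb, d03cbca} — 2.
Only in 7905f5b's history (behind): {7905f5b} — 1.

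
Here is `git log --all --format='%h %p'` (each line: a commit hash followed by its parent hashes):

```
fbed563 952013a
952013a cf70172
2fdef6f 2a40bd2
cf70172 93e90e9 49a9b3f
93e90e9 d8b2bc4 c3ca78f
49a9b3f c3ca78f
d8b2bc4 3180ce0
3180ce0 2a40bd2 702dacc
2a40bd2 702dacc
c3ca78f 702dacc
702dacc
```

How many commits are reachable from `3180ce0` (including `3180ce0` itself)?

Walking parent pointers from 3180ce0: reachable set = {2a40bd2, 3180ce0, 702dacc}.
That is 3 commits.

3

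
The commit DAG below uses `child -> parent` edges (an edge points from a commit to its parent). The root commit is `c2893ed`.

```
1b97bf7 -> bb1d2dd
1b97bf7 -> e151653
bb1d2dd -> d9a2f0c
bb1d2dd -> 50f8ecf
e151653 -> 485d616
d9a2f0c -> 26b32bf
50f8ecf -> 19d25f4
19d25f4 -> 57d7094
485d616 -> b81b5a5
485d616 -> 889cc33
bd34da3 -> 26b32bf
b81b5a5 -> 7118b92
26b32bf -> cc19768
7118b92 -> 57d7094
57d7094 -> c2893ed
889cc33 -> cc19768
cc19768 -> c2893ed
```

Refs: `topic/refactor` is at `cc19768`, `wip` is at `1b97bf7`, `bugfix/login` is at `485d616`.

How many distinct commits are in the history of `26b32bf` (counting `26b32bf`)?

3

Walking parent pointers from 26b32bf: reachable set = {26b32bf, c2893ed, cc19768}.
That is 3 commits.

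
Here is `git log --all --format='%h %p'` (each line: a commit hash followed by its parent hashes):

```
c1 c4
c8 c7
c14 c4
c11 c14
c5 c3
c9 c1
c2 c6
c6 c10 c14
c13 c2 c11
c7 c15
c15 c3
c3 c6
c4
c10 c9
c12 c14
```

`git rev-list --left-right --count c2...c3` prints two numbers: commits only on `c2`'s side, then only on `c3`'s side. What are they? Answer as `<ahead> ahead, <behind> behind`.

1 ahead, 1 behind

Reachable from c2: {c1, c10, c14, c2, c4, c6, c9}.
Reachable from c3: {c1, c10, c14, c3, c4, c6, c9}.
Only in c2's history (ahead): {c2} — 1.
Only in c3's history (behind): {c3} — 1.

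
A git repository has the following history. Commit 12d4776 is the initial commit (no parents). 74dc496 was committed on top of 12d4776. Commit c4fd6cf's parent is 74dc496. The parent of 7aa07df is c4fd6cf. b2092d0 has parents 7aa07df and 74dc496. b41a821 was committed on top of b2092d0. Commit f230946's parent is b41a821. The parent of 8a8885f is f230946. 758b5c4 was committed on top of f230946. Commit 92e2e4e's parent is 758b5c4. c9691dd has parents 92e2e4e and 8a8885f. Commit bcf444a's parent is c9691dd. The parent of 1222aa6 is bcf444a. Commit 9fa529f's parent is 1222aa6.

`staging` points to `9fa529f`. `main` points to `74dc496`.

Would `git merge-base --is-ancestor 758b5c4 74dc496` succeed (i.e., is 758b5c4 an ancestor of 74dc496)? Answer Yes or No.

Ancestors of 74dc496: {12d4776, 74dc496}.
758b5c4 is not in that set, so it is not an ancestor of 74dc496.

No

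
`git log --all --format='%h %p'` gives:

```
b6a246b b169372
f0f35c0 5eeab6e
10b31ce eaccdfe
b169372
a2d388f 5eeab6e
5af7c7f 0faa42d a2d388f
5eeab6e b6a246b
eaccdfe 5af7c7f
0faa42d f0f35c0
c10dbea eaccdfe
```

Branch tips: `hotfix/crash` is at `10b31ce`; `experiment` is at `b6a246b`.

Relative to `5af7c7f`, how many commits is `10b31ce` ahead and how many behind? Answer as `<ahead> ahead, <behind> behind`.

2 ahead, 0 behind

Reachable from 10b31ce: {0faa42d, 10b31ce, 5af7c7f, 5eeab6e, a2d388f, b169372, b6a246b, eaccdfe, f0f35c0}.
Reachable from 5af7c7f: {0faa42d, 5af7c7f, 5eeab6e, a2d388f, b169372, b6a246b, f0f35c0}.
Only in 10b31ce's history (ahead): {10b31ce, eaccdfe} — 2.
Only in 5af7c7f's history (behind): {} — 0.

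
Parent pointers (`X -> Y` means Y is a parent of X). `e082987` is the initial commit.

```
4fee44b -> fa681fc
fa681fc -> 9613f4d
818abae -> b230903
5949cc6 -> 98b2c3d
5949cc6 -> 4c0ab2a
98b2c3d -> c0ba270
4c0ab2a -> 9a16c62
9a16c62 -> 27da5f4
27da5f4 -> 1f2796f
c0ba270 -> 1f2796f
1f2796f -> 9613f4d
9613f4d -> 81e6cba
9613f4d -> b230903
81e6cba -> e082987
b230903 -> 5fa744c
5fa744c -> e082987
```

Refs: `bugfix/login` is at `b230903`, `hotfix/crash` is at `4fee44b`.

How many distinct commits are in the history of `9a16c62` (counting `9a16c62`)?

8

Walking parent pointers from 9a16c62: reachable set = {1f2796f, 27da5f4, 5fa744c, 81e6cba, 9613f4d, 9a16c62, b230903, e082987}.
That is 8 commits.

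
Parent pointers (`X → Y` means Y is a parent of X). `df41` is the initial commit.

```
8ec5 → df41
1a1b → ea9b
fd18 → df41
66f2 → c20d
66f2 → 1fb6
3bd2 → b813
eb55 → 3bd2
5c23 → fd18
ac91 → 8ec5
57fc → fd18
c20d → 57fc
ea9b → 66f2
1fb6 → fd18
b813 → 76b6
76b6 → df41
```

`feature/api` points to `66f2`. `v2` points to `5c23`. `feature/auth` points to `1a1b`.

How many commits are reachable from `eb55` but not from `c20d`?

4

Reachable from eb55: {3bd2, 76b6, b813, df41, eb55}.
Reachable from c20d: {57fc, c20d, df41, fd18}.
In eb55's history but not c20d's: {3bd2, 76b6, b813, eb55} — 4 commits.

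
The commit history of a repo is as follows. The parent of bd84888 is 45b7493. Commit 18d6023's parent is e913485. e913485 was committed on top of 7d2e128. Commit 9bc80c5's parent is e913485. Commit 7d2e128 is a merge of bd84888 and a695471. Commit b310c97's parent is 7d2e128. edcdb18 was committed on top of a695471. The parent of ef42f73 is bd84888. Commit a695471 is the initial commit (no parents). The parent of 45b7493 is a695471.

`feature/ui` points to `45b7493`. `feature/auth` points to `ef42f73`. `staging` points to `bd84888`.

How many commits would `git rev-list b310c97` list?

5

Walking parent pointers from b310c97: reachable set = {45b7493, 7d2e128, a695471, b310c97, bd84888}.
That is 5 commits.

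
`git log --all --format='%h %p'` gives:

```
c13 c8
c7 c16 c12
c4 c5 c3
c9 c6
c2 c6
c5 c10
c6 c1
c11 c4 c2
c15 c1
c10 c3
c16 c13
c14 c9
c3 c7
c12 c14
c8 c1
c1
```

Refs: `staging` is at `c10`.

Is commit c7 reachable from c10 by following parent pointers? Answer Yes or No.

Ancestors of c10 (commits reachable by following parents): {c1, c10, c12, c13, c14, c16, c3, c6, c7, c8, c9}.
c7 is in that set, so it is an ancestor of c10.

Yes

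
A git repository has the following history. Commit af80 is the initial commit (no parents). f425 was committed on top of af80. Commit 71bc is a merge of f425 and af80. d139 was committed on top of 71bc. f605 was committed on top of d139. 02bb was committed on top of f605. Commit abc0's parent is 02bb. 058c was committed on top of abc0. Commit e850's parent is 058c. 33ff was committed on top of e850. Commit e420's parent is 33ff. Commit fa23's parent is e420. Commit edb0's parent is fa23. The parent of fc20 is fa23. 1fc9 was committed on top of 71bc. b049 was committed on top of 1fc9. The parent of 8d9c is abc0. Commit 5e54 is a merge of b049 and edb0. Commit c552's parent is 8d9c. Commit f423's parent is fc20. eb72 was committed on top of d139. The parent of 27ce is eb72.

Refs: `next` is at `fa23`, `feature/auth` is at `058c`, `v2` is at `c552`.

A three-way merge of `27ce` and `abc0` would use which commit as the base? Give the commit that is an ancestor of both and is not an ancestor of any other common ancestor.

d139

Ancestors of 27ce: {27ce, 71bc, af80, d139, eb72, f425}.
Ancestors of abc0: {02bb, 71bc, abc0, af80, d139, f425, f605}.
Common ancestors: {71bc, af80, d139, f425}.
Among these, d139 is not an ancestor of any other common ancestor — it is the merge base.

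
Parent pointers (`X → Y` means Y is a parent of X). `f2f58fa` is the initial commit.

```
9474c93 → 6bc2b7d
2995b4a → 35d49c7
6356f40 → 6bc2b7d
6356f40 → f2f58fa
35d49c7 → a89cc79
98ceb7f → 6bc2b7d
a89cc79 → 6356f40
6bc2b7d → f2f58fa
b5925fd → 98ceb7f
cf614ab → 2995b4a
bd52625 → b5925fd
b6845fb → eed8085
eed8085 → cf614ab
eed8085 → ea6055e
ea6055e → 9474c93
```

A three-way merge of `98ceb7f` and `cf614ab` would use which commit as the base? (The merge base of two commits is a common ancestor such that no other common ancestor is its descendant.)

Ancestors of 98ceb7f: {6bc2b7d, 98ceb7f, f2f58fa}.
Ancestors of cf614ab: {2995b4a, 35d49c7, 6356f40, 6bc2b7d, a89cc79, cf614ab, f2f58fa}.
Common ancestors: {6bc2b7d, f2f58fa}.
Among these, 6bc2b7d is not an ancestor of any other common ancestor — it is the merge base.

6bc2b7d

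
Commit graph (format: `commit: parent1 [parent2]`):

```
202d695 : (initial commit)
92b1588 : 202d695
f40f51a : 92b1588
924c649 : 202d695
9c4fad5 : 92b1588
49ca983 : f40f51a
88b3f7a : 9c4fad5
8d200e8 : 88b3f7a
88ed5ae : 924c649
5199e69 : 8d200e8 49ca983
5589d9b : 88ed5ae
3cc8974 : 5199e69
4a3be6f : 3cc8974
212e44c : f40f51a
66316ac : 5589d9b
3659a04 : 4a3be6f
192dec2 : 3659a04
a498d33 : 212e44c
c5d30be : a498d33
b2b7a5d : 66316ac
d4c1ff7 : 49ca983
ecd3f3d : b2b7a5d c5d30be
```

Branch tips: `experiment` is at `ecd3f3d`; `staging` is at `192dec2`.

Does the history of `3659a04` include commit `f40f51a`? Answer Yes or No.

Yes

Ancestors of 3659a04 (commits reachable by following parents): {202d695, 3659a04, 3cc8974, 49ca983, 4a3be6f, 5199e69, 88b3f7a, 8d200e8, 92b1588, 9c4fad5, f40f51a}.
f40f51a is in that set, so it is an ancestor of 3659a04.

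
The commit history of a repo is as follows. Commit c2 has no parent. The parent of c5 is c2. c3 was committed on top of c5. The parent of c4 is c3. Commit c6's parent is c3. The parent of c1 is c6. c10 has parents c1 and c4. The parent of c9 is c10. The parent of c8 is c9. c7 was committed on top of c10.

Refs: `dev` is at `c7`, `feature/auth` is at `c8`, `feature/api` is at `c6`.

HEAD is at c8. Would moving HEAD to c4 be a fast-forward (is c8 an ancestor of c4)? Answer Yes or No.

A fast-forward from c8 to c4 is possible iff c8 is an ancestor of c4.
Ancestors of c4: {c2, c3, c4, c5}.
c8 is not among them, so fast-forward is not possible.

No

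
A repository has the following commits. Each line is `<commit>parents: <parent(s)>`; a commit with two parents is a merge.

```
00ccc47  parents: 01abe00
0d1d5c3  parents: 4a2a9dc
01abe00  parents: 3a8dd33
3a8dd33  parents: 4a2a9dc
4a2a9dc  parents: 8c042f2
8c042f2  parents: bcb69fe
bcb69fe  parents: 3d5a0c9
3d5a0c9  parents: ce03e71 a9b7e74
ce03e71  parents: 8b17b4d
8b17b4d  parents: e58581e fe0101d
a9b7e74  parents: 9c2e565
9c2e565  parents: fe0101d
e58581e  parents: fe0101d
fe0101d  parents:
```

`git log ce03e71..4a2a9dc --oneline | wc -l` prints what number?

Reachable from 4a2a9dc: {3d5a0c9, 4a2a9dc, 8b17b4d, 8c042f2, 9c2e565, a9b7e74, bcb69fe, ce03e71, e58581e, fe0101d}.
Reachable from ce03e71: {8b17b4d, ce03e71, e58581e, fe0101d}.
In 4a2a9dc's history but not ce03e71's: {3d5a0c9, 4a2a9dc, 8c042f2, 9c2e565, a9b7e74, bcb69fe} — 6 commits.

6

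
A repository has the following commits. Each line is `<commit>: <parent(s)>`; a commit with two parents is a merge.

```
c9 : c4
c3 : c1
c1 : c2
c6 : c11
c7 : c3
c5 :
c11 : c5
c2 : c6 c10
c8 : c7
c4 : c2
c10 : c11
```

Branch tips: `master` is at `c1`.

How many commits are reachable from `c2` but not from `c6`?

2

Reachable from c2: {c10, c11, c2, c5, c6}.
Reachable from c6: {c11, c5, c6}.
In c2's history but not c6's: {c10, c2} — 2 commits.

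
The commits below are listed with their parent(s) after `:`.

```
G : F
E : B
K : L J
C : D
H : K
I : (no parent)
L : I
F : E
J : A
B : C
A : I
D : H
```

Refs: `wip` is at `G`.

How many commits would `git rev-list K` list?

Walking parent pointers from K: reachable set = {A, I, J, K, L}.
That is 5 commits.

5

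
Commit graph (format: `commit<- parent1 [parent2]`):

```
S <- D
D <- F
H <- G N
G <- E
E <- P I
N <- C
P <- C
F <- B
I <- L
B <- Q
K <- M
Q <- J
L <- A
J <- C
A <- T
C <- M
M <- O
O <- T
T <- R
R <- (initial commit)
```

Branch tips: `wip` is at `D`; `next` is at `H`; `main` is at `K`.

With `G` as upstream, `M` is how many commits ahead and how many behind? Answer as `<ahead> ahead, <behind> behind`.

Reachable from M: {M, O, R, T}.
Reachable from G: {A, C, E, G, I, L, M, O, P, R, T}.
Only in M's history (ahead): {} — 0.
Only in G's history (behind): {A, C, E, G, I, L, P} — 7.

0 ahead, 7 behind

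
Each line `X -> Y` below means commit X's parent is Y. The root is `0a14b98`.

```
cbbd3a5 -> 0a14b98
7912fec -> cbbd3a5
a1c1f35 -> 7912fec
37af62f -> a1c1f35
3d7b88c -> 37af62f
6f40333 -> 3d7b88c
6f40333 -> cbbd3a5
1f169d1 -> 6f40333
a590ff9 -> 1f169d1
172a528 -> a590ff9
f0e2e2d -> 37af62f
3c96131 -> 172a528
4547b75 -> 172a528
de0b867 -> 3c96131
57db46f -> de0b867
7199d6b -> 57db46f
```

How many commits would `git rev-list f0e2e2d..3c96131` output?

Reachable from 3c96131: {0a14b98, 172a528, 1f169d1, 37af62f, 3c96131, 3d7b88c, 6f40333, 7912fec, a1c1f35, a590ff9, cbbd3a5}.
Reachable from f0e2e2d: {0a14b98, 37af62f, 7912fec, a1c1f35, cbbd3a5, f0e2e2d}.
In 3c96131's history but not f0e2e2d's: {172a528, 1f169d1, 3c96131, 3d7b88c, 6f40333, a590ff9} — 6 commits.

6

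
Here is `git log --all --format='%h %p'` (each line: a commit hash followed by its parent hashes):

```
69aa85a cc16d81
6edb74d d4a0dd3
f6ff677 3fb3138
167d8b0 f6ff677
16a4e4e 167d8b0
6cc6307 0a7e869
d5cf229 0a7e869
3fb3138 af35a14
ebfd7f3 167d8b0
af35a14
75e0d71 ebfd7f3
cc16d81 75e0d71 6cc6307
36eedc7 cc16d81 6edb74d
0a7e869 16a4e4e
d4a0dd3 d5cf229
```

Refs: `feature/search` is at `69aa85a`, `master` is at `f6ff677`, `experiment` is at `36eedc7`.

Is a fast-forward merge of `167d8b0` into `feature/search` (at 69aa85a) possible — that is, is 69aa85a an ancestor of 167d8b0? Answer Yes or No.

No

A fast-forward from 69aa85a to 167d8b0 is possible iff 69aa85a is an ancestor of 167d8b0.
Ancestors of 167d8b0: {167d8b0, 3fb3138, af35a14, f6ff677}.
69aa85a is not among them, so fast-forward is not possible.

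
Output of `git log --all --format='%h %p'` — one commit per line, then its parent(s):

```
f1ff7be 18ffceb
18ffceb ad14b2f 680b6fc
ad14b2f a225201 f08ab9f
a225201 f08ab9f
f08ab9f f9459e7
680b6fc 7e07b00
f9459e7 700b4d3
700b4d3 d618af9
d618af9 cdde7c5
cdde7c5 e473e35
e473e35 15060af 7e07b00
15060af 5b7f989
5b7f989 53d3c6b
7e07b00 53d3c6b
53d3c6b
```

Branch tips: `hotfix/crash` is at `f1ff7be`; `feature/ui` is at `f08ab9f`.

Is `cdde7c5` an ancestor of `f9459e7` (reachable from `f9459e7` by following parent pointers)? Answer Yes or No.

Ancestors of f9459e7 (commits reachable by following parents): {15060af, 53d3c6b, 5b7f989, 700b4d3, 7e07b00, cdde7c5, d618af9, e473e35, f9459e7}.
cdde7c5 is in that set, so it is an ancestor of f9459e7.

Yes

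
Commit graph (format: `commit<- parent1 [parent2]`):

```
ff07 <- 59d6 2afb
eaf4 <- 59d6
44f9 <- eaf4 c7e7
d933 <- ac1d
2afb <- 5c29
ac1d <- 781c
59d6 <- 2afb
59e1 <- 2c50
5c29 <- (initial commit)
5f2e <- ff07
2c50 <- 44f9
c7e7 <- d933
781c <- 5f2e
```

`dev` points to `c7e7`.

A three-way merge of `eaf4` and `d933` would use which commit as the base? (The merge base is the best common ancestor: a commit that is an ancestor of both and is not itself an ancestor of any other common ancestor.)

59d6

Ancestors of eaf4: {2afb, 59d6, 5c29, eaf4}.
Ancestors of d933: {2afb, 59d6, 5c29, 5f2e, 781c, ac1d, d933, ff07}.
Common ancestors: {2afb, 59d6, 5c29}.
Among these, 59d6 is not an ancestor of any other common ancestor — it is the merge base.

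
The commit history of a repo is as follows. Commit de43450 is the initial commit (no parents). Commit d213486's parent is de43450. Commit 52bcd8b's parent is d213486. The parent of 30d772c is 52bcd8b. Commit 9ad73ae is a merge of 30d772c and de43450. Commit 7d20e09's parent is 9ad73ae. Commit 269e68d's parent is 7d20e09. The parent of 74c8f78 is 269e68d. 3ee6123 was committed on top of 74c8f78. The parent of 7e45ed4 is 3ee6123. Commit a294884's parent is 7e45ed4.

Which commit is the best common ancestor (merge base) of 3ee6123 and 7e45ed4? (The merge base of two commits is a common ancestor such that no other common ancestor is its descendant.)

Ancestors of 3ee6123: {269e68d, 30d772c, 3ee6123, 52bcd8b, 74c8f78, 7d20e09, 9ad73ae, d213486, de43450}.
Ancestors of 7e45ed4: {269e68d, 30d772c, 3ee6123, 52bcd8b, 74c8f78, 7d20e09, 7e45ed4, 9ad73ae, d213486, de43450}.
Common ancestors: {269e68d, 30d772c, 3ee6123, 52bcd8b, 74c8f78, 7d20e09, 9ad73ae, d213486, de43450}.
Among these, 3ee6123 is not an ancestor of any other common ancestor — it is the merge base.

3ee6123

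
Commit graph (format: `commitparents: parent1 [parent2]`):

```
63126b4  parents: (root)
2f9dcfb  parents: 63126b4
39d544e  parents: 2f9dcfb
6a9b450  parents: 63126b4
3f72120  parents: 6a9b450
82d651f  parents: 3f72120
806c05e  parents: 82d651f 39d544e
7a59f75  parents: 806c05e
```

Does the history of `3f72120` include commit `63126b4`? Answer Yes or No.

Yes

Ancestors of 3f72120 (commits reachable by following parents): {3f72120, 63126b4, 6a9b450}.
63126b4 is in that set, so it is an ancestor of 3f72120.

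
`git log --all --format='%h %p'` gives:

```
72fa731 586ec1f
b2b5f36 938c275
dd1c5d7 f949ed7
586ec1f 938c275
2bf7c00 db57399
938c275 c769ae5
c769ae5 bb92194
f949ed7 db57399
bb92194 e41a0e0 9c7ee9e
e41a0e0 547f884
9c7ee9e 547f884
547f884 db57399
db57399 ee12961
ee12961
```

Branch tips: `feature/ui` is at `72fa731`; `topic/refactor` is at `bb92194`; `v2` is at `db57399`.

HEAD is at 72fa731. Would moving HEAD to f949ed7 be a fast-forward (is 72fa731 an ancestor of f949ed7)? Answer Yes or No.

A fast-forward from 72fa731 to f949ed7 is possible iff 72fa731 is an ancestor of f949ed7.
Ancestors of f949ed7: {db57399, ee12961, f949ed7}.
72fa731 is not among them, so fast-forward is not possible.

No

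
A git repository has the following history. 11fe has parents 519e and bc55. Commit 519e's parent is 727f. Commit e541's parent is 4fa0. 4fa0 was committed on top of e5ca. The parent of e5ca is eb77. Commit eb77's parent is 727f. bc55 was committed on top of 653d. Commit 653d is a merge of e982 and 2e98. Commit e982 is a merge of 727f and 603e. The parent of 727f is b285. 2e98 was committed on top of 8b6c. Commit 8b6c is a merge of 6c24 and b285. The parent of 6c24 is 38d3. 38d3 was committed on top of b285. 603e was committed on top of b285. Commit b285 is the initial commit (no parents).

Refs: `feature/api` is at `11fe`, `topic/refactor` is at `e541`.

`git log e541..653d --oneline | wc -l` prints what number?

Reachable from 653d: {2e98, 38d3, 603e, 653d, 6c24, 727f, 8b6c, b285, e982}.
Reachable from e541: {4fa0, 727f, b285, e541, e5ca, eb77}.
In 653d's history but not e541's: {2e98, 38d3, 603e, 653d, 6c24, 8b6c, e982} — 7 commits.

7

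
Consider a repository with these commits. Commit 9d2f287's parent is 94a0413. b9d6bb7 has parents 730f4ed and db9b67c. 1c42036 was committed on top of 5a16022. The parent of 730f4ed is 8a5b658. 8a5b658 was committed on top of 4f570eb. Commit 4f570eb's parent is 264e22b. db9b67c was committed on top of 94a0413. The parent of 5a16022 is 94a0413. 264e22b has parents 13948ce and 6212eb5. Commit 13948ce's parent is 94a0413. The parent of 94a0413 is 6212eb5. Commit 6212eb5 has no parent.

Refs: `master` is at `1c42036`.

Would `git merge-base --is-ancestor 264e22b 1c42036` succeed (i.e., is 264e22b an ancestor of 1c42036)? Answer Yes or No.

Ancestors of 1c42036: {1c42036, 5a16022, 6212eb5, 94a0413}.
264e22b is not in that set, so it is not an ancestor of 1c42036.

No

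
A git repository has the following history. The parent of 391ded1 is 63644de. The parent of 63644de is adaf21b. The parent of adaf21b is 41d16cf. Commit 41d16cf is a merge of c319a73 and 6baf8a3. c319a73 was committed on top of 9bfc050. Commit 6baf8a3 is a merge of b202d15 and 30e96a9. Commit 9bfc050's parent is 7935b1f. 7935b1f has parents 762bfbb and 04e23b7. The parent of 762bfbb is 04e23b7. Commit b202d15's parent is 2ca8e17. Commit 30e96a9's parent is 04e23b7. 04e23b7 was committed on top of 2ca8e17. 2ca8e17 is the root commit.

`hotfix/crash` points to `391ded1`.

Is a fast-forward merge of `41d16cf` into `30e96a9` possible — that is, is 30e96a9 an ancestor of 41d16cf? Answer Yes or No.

A fast-forward from 30e96a9 to 41d16cf is possible iff 30e96a9 is an ancestor of 41d16cf.
Ancestors of 41d16cf: {04e23b7, 2ca8e17, 30e96a9, 41d16cf, 6baf8a3, 762bfbb, 7935b1f, 9bfc050, b202d15, c319a73}.
30e96a9 is among them, so fast-forward is possible.

Yes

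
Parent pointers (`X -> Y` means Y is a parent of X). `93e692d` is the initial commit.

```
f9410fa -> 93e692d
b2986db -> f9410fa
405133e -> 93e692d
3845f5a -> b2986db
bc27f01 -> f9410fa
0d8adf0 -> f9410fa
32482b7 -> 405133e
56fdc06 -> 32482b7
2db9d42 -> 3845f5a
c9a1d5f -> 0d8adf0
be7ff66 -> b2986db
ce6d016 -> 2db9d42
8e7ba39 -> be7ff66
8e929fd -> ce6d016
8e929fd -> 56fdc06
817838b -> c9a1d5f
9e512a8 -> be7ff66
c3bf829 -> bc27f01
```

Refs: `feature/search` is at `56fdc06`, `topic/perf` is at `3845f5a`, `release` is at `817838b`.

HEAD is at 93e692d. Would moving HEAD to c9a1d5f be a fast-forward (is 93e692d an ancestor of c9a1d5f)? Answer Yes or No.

Yes

A fast-forward from 93e692d to c9a1d5f is possible iff 93e692d is an ancestor of c9a1d5f.
Ancestors of c9a1d5f: {0d8adf0, 93e692d, c9a1d5f, f9410fa}.
93e692d is among them, so fast-forward is possible.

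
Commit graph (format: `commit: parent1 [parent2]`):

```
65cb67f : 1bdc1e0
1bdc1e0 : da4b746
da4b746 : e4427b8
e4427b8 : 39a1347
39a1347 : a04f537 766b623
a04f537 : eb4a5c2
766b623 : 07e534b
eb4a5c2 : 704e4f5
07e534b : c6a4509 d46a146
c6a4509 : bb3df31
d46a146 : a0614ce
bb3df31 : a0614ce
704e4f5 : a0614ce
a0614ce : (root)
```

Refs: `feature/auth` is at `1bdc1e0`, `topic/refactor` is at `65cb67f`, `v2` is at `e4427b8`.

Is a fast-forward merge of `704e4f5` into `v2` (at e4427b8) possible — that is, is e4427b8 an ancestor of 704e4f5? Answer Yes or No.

A fast-forward from e4427b8 to 704e4f5 is possible iff e4427b8 is an ancestor of 704e4f5.
Ancestors of 704e4f5: {704e4f5, a0614ce}.
e4427b8 is not among them, so fast-forward is not possible.

No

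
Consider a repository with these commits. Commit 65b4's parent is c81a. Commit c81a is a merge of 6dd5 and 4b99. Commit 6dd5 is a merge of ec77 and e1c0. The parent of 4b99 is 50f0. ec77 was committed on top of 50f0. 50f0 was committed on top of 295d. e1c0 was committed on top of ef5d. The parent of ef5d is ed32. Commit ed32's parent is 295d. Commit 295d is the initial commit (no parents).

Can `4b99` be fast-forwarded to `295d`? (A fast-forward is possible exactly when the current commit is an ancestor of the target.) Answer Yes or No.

No

A fast-forward from 4b99 to 295d is possible iff 4b99 is an ancestor of 295d.
Ancestors of 295d: {295d}.
4b99 is not among them, so fast-forward is not possible.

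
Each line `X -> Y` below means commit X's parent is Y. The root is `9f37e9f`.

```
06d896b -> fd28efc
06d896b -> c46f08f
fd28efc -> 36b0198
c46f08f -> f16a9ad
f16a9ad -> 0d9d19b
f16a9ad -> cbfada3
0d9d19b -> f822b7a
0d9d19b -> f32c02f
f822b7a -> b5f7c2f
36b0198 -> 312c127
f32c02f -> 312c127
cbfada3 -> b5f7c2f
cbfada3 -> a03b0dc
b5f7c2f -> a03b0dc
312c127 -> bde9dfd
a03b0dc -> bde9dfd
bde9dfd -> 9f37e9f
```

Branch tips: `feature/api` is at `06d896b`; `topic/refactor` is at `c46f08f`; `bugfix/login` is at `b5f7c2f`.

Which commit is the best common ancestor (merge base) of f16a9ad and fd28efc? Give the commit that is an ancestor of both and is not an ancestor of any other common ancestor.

Ancestors of f16a9ad: {0d9d19b, 312c127, 9f37e9f, a03b0dc, b5f7c2f, bde9dfd, cbfada3, f16a9ad, f32c02f, f822b7a}.
Ancestors of fd28efc: {312c127, 36b0198, 9f37e9f, bde9dfd, fd28efc}.
Common ancestors: {312c127, 9f37e9f, bde9dfd}.
Among these, 312c127 is not an ancestor of any other common ancestor — it is the merge base.

312c127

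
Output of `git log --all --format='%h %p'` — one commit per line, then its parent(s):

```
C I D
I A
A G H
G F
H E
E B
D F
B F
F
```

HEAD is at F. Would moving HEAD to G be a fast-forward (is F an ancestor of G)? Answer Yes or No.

A fast-forward from F to G is possible iff F is an ancestor of G.
Ancestors of G: {F, G}.
F is among them, so fast-forward is possible.

Yes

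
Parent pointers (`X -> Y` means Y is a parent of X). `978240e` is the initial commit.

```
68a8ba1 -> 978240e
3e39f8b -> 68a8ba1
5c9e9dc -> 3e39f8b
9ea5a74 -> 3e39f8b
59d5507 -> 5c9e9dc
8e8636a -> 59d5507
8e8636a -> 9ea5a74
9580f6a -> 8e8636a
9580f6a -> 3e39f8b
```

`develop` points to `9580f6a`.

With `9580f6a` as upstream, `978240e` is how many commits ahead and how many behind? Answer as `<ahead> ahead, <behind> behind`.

Reachable from 978240e: {978240e}.
Reachable from 9580f6a: {3e39f8b, 59d5507, 5c9e9dc, 68a8ba1, 8e8636a, 9580f6a, 978240e, 9ea5a74}.
Only in 978240e's history (ahead): {} — 0.
Only in 9580f6a's history (behind): {3e39f8b, 59d5507, 5c9e9dc, 68a8ba1, 8e8636a, 9580f6a, 9ea5a74} — 7.

0 ahead, 7 behind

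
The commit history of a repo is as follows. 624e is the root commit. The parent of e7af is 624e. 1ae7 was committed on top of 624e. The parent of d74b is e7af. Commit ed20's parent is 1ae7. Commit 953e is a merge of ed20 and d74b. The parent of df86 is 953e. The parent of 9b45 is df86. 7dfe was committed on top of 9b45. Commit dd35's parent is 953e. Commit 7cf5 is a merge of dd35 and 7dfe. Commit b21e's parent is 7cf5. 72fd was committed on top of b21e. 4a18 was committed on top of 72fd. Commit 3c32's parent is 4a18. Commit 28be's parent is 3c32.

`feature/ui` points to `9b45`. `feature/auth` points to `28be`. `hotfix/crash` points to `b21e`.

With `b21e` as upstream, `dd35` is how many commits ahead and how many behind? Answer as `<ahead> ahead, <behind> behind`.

Reachable from dd35: {1ae7, 624e, 953e, d74b, dd35, e7af, ed20}.
Reachable from b21e: {1ae7, 624e, 7cf5, 7dfe, 953e, 9b45, b21e, d74b, dd35, df86, e7af, ed20}.
Only in dd35's history (ahead): {} — 0.
Only in b21e's history (behind): {7cf5, 7dfe, 9b45, b21e, df86} — 5.

0 ahead, 5 behind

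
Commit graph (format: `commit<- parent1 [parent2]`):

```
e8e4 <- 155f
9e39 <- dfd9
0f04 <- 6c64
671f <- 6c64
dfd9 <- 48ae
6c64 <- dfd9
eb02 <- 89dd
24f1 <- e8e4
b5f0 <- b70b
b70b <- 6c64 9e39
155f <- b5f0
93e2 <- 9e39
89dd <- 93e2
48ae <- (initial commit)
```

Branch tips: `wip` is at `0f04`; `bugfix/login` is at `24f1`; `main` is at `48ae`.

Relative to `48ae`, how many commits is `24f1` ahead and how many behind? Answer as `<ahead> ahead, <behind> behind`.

Reachable from 24f1: {155f, 24f1, 48ae, 6c64, 9e39, b5f0, b70b, dfd9, e8e4}.
Reachable from 48ae: {48ae}.
Only in 24f1's history (ahead): {155f, 24f1, 6c64, 9e39, b5f0, b70b, dfd9, e8e4} — 8.
Only in 48ae's history (behind): {} — 0.

8 ahead, 0 behind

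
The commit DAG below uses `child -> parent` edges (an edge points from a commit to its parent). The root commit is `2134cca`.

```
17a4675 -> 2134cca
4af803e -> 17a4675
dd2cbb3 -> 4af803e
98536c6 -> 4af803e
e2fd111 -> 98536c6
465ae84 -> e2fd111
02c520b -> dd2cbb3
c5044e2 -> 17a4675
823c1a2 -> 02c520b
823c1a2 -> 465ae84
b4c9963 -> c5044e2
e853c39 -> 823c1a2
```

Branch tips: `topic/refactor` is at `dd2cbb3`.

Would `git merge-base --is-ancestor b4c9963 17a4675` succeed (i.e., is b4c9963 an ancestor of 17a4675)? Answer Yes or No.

Ancestors of 17a4675: {17a4675, 2134cca}.
b4c9963 is not in that set, so it is not an ancestor of 17a4675.

No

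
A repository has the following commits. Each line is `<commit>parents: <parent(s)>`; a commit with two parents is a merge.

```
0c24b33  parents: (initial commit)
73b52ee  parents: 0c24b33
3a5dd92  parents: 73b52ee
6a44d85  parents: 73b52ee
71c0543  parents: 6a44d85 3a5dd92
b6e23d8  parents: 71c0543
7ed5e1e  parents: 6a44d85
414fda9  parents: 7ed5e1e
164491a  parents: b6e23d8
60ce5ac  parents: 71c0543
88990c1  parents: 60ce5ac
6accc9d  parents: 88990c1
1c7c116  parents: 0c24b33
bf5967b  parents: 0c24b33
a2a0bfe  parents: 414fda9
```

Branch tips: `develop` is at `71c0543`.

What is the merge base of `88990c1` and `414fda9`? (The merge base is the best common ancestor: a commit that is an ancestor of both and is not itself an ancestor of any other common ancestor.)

Ancestors of 88990c1: {0c24b33, 3a5dd92, 60ce5ac, 6a44d85, 71c0543, 73b52ee, 88990c1}.
Ancestors of 414fda9: {0c24b33, 414fda9, 6a44d85, 73b52ee, 7ed5e1e}.
Common ancestors: {0c24b33, 6a44d85, 73b52ee}.
Among these, 6a44d85 is not an ancestor of any other common ancestor — it is the merge base.

6a44d85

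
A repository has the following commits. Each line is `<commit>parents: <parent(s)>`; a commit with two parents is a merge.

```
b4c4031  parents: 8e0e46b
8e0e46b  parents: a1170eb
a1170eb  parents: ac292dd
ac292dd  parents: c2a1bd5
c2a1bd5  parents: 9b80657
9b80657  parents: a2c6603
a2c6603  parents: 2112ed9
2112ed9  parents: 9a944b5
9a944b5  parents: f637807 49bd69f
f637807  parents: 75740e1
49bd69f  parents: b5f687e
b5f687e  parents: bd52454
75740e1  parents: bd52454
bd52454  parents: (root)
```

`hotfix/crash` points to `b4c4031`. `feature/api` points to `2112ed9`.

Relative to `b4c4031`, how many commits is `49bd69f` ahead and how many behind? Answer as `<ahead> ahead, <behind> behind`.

Reachable from 49bd69f: {49bd69f, b5f687e, bd52454}.
Reachable from b4c4031: {2112ed9, 49bd69f, 75740e1, 8e0e46b, 9a944b5, 9b80657, a1170eb, a2c6603, ac292dd, b4c4031, b5f687e, bd52454, c2a1bd5, f637807}.
Only in 49bd69f's history (ahead): {} — 0.
Only in b4c4031's history (behind): {2112ed9, 75740e1, 8e0e46b, 9a944b5, 9b80657, a1170eb, a2c6603, ac292dd, b4c4031, c2a1bd5, f637807} — 11.

0 ahead, 11 behind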